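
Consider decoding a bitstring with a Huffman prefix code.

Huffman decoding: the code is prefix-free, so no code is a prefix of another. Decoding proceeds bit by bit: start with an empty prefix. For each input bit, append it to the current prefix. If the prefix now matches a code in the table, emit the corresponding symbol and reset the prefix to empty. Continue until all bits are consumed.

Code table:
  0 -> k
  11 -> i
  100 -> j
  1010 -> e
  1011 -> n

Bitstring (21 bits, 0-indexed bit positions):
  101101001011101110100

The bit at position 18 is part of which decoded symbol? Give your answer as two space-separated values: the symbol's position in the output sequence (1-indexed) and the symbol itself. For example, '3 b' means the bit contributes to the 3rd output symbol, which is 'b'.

Bit 0: prefix='1' (no match yet)
Bit 1: prefix='10' (no match yet)
Bit 2: prefix='101' (no match yet)
Bit 3: prefix='1011' -> emit 'n', reset
Bit 4: prefix='0' -> emit 'k', reset
Bit 5: prefix='1' (no match yet)
Bit 6: prefix='10' (no match yet)
Bit 7: prefix='100' -> emit 'j', reset
Bit 8: prefix='1' (no match yet)
Bit 9: prefix='10' (no match yet)
Bit 10: prefix='101' (no match yet)
Bit 11: prefix='1011' -> emit 'n', reset
Bit 12: prefix='1' (no match yet)
Bit 13: prefix='10' (no match yet)
Bit 14: prefix='101' (no match yet)
Bit 15: prefix='1011' -> emit 'n', reset
Bit 16: prefix='1' (no match yet)
Bit 17: prefix='10' (no match yet)
Bit 18: prefix='101' (no match yet)
Bit 19: prefix='1010' -> emit 'e', reset
Bit 20: prefix='0' -> emit 'k', reset

Answer: 6 e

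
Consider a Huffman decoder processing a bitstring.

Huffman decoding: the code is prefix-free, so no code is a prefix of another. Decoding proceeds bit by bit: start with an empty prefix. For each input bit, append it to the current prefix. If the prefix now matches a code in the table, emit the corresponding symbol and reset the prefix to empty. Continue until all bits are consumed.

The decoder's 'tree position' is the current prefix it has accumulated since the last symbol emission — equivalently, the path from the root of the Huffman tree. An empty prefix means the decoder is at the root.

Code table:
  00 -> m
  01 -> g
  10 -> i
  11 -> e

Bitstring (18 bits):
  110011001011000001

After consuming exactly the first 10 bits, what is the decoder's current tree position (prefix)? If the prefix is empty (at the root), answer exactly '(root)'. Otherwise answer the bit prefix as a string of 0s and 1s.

Answer: (root)

Derivation:
Bit 0: prefix='1' (no match yet)
Bit 1: prefix='11' -> emit 'e', reset
Bit 2: prefix='0' (no match yet)
Bit 3: prefix='00' -> emit 'm', reset
Bit 4: prefix='1' (no match yet)
Bit 5: prefix='11' -> emit 'e', reset
Bit 6: prefix='0' (no match yet)
Bit 7: prefix='00' -> emit 'm', reset
Bit 8: prefix='1' (no match yet)
Bit 9: prefix='10' -> emit 'i', reset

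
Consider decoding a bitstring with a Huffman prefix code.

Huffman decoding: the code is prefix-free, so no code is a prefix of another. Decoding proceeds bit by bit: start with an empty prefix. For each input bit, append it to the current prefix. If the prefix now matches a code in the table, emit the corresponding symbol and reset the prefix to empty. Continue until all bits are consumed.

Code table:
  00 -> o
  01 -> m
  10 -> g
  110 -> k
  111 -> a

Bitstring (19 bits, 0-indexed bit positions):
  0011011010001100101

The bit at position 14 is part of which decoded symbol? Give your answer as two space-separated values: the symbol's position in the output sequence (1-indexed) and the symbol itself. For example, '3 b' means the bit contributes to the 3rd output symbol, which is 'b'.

Bit 0: prefix='0' (no match yet)
Bit 1: prefix='00' -> emit 'o', reset
Bit 2: prefix='1' (no match yet)
Bit 3: prefix='11' (no match yet)
Bit 4: prefix='110' -> emit 'k', reset
Bit 5: prefix='1' (no match yet)
Bit 6: prefix='11' (no match yet)
Bit 7: prefix='110' -> emit 'k', reset
Bit 8: prefix='1' (no match yet)
Bit 9: prefix='10' -> emit 'g', reset
Bit 10: prefix='0' (no match yet)
Bit 11: prefix='00' -> emit 'o', reset
Bit 12: prefix='1' (no match yet)
Bit 13: prefix='11' (no match yet)
Bit 14: prefix='110' -> emit 'k', reset
Bit 15: prefix='0' (no match yet)
Bit 16: prefix='01' -> emit 'm', reset
Bit 17: prefix='0' (no match yet)
Bit 18: prefix='01' -> emit 'm', reset

Answer: 6 k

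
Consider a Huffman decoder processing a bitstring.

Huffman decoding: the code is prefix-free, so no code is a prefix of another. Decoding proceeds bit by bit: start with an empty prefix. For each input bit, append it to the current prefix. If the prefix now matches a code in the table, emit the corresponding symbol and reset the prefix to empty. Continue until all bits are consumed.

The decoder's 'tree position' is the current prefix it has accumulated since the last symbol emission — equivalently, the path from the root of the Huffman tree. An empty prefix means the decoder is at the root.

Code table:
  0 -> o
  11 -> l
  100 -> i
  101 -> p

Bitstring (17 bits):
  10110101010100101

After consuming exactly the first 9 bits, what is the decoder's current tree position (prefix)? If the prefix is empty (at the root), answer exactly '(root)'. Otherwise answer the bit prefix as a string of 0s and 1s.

Answer: 10

Derivation:
Bit 0: prefix='1' (no match yet)
Bit 1: prefix='10' (no match yet)
Bit 2: prefix='101' -> emit 'p', reset
Bit 3: prefix='1' (no match yet)
Bit 4: prefix='10' (no match yet)
Bit 5: prefix='101' -> emit 'p', reset
Bit 6: prefix='0' -> emit 'o', reset
Bit 7: prefix='1' (no match yet)
Bit 8: prefix='10' (no match yet)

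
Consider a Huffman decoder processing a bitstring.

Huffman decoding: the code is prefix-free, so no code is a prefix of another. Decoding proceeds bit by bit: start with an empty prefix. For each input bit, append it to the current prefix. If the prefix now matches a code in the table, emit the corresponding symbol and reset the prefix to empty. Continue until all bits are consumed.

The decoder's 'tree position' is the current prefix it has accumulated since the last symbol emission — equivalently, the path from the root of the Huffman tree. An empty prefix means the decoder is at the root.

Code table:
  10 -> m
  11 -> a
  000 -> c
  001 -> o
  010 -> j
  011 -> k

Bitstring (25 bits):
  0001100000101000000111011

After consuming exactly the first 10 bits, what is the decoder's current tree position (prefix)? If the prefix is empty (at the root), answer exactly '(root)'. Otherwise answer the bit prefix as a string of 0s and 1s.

Answer: 00

Derivation:
Bit 0: prefix='0' (no match yet)
Bit 1: prefix='00' (no match yet)
Bit 2: prefix='000' -> emit 'c', reset
Bit 3: prefix='1' (no match yet)
Bit 4: prefix='11' -> emit 'a', reset
Bit 5: prefix='0' (no match yet)
Bit 6: prefix='00' (no match yet)
Bit 7: prefix='000' -> emit 'c', reset
Bit 8: prefix='0' (no match yet)
Bit 9: prefix='00' (no match yet)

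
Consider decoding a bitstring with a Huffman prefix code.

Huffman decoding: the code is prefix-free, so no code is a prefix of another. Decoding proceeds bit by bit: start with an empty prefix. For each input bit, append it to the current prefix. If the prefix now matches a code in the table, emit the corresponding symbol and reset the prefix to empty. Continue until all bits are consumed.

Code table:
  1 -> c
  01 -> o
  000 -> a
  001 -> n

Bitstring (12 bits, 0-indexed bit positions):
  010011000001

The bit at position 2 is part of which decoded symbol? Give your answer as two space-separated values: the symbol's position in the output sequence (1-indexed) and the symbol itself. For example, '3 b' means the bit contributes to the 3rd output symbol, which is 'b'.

Answer: 2 n

Derivation:
Bit 0: prefix='0' (no match yet)
Bit 1: prefix='01' -> emit 'o', reset
Bit 2: prefix='0' (no match yet)
Bit 3: prefix='00' (no match yet)
Bit 4: prefix='001' -> emit 'n', reset
Bit 5: prefix='1' -> emit 'c', reset
Bit 6: prefix='0' (no match yet)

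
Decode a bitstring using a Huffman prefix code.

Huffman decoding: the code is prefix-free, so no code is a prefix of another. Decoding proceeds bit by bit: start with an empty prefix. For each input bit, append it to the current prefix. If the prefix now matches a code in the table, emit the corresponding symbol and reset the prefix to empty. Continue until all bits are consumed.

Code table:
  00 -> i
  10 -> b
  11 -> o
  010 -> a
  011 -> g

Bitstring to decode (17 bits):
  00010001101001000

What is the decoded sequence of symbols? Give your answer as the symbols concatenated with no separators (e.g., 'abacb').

Bit 0: prefix='0' (no match yet)
Bit 1: prefix='00' -> emit 'i', reset
Bit 2: prefix='0' (no match yet)
Bit 3: prefix='01' (no match yet)
Bit 4: prefix='010' -> emit 'a', reset
Bit 5: prefix='0' (no match yet)
Bit 6: prefix='00' -> emit 'i', reset
Bit 7: prefix='1' (no match yet)
Bit 8: prefix='11' -> emit 'o', reset
Bit 9: prefix='0' (no match yet)
Bit 10: prefix='01' (no match yet)
Bit 11: prefix='010' -> emit 'a', reset
Bit 12: prefix='0' (no match yet)
Bit 13: prefix='01' (no match yet)
Bit 14: prefix='010' -> emit 'a', reset
Bit 15: prefix='0' (no match yet)
Bit 16: prefix='00' -> emit 'i', reset

Answer: iaioaai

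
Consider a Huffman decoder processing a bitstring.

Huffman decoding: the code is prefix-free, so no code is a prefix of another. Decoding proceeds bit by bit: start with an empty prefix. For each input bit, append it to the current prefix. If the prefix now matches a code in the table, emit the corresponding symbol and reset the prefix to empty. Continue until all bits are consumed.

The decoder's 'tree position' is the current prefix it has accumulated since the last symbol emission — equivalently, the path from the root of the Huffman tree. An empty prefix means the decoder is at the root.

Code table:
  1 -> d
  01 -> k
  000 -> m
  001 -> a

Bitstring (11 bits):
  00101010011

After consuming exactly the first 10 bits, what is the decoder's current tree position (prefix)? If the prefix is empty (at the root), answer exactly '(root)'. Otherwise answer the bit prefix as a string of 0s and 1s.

Answer: (root)

Derivation:
Bit 0: prefix='0' (no match yet)
Bit 1: prefix='00' (no match yet)
Bit 2: prefix='001' -> emit 'a', reset
Bit 3: prefix='0' (no match yet)
Bit 4: prefix='01' -> emit 'k', reset
Bit 5: prefix='0' (no match yet)
Bit 6: prefix='01' -> emit 'k', reset
Bit 7: prefix='0' (no match yet)
Bit 8: prefix='00' (no match yet)
Bit 9: prefix='001' -> emit 'a', reset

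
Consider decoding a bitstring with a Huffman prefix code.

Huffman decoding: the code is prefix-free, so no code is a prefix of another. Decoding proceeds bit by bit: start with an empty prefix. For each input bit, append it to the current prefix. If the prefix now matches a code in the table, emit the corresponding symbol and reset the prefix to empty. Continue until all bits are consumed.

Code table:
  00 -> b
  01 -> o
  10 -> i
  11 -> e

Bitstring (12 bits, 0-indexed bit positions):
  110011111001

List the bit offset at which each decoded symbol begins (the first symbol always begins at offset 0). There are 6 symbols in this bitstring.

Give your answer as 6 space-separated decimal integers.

Bit 0: prefix='1' (no match yet)
Bit 1: prefix='11' -> emit 'e', reset
Bit 2: prefix='0' (no match yet)
Bit 3: prefix='00' -> emit 'b', reset
Bit 4: prefix='1' (no match yet)
Bit 5: prefix='11' -> emit 'e', reset
Bit 6: prefix='1' (no match yet)
Bit 7: prefix='11' -> emit 'e', reset
Bit 8: prefix='1' (no match yet)
Bit 9: prefix='10' -> emit 'i', reset
Bit 10: prefix='0' (no match yet)
Bit 11: prefix='01' -> emit 'o', reset

Answer: 0 2 4 6 8 10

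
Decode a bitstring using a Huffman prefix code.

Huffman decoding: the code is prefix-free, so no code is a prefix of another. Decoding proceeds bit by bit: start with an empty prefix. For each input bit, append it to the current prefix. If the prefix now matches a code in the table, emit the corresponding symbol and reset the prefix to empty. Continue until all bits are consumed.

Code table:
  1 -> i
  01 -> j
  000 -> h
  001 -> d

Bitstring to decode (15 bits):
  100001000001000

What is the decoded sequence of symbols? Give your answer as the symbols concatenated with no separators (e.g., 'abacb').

Answer: ihjhdh

Derivation:
Bit 0: prefix='1' -> emit 'i', reset
Bit 1: prefix='0' (no match yet)
Bit 2: prefix='00' (no match yet)
Bit 3: prefix='000' -> emit 'h', reset
Bit 4: prefix='0' (no match yet)
Bit 5: prefix='01' -> emit 'j', reset
Bit 6: prefix='0' (no match yet)
Bit 7: prefix='00' (no match yet)
Bit 8: prefix='000' -> emit 'h', reset
Bit 9: prefix='0' (no match yet)
Bit 10: prefix='00' (no match yet)
Bit 11: prefix='001' -> emit 'd', reset
Bit 12: prefix='0' (no match yet)
Bit 13: prefix='00' (no match yet)
Bit 14: prefix='000' -> emit 'h', reset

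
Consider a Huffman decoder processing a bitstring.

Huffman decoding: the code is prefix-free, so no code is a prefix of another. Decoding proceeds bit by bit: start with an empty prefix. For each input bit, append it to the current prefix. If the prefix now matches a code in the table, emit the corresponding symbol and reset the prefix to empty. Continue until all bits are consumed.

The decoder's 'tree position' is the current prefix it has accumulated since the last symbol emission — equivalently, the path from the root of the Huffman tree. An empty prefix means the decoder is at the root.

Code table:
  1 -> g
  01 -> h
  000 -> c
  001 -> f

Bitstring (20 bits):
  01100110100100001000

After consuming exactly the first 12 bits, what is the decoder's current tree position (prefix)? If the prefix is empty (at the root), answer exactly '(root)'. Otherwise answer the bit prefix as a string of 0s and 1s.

Answer: (root)

Derivation:
Bit 0: prefix='0' (no match yet)
Bit 1: prefix='01' -> emit 'h', reset
Bit 2: prefix='1' -> emit 'g', reset
Bit 3: prefix='0' (no match yet)
Bit 4: prefix='00' (no match yet)
Bit 5: prefix='001' -> emit 'f', reset
Bit 6: prefix='1' -> emit 'g', reset
Bit 7: prefix='0' (no match yet)
Bit 8: prefix='01' -> emit 'h', reset
Bit 9: prefix='0' (no match yet)
Bit 10: prefix='00' (no match yet)
Bit 11: prefix='001' -> emit 'f', reset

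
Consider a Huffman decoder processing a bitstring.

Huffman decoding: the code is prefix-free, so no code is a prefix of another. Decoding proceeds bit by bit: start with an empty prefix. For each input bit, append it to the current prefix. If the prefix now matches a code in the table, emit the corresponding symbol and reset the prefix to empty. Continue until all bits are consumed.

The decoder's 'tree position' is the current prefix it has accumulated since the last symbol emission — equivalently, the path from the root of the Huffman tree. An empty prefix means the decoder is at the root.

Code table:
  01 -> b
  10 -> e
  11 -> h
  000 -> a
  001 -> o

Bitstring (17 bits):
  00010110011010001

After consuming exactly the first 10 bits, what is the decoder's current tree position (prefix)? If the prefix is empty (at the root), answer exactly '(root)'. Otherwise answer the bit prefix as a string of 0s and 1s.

Answer: (root)

Derivation:
Bit 0: prefix='0' (no match yet)
Bit 1: prefix='00' (no match yet)
Bit 2: prefix='000' -> emit 'a', reset
Bit 3: prefix='1' (no match yet)
Bit 4: prefix='10' -> emit 'e', reset
Bit 5: prefix='1' (no match yet)
Bit 6: prefix='11' -> emit 'h', reset
Bit 7: prefix='0' (no match yet)
Bit 8: prefix='00' (no match yet)
Bit 9: prefix='001' -> emit 'o', reset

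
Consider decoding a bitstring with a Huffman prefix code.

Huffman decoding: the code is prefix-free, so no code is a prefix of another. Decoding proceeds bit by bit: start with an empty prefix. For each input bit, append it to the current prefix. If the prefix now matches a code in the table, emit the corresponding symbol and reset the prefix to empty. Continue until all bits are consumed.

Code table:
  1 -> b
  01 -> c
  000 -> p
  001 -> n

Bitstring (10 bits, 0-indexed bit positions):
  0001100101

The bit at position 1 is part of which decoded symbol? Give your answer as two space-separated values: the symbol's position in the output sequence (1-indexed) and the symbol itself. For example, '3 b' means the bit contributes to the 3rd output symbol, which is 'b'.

Answer: 1 p

Derivation:
Bit 0: prefix='0' (no match yet)
Bit 1: prefix='00' (no match yet)
Bit 2: prefix='000' -> emit 'p', reset
Bit 3: prefix='1' -> emit 'b', reset
Bit 4: prefix='1' -> emit 'b', reset
Bit 5: prefix='0' (no match yet)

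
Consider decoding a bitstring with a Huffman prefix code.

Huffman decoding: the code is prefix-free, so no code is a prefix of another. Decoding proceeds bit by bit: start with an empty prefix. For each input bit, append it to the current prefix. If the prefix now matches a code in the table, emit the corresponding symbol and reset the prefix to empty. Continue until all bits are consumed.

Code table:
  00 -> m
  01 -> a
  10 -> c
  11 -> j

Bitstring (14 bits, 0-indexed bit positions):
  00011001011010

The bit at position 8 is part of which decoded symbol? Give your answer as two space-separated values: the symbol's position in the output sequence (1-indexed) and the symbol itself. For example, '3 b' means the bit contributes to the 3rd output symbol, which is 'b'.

Bit 0: prefix='0' (no match yet)
Bit 1: prefix='00' -> emit 'm', reset
Bit 2: prefix='0' (no match yet)
Bit 3: prefix='01' -> emit 'a', reset
Bit 4: prefix='1' (no match yet)
Bit 5: prefix='10' -> emit 'c', reset
Bit 6: prefix='0' (no match yet)
Bit 7: prefix='01' -> emit 'a', reset
Bit 8: prefix='0' (no match yet)
Bit 9: prefix='01' -> emit 'a', reset
Bit 10: prefix='1' (no match yet)
Bit 11: prefix='10' -> emit 'c', reset
Bit 12: prefix='1' (no match yet)

Answer: 5 a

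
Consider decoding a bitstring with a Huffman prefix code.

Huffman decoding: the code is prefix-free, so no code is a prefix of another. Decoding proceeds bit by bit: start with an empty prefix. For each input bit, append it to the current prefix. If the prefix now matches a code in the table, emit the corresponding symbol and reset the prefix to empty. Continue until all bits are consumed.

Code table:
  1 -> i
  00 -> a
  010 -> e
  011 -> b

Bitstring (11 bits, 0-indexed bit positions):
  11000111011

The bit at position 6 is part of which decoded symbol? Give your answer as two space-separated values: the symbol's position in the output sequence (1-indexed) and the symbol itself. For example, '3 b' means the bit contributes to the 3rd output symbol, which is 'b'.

Answer: 4 b

Derivation:
Bit 0: prefix='1' -> emit 'i', reset
Bit 1: prefix='1' -> emit 'i', reset
Bit 2: prefix='0' (no match yet)
Bit 3: prefix='00' -> emit 'a', reset
Bit 4: prefix='0' (no match yet)
Bit 5: prefix='01' (no match yet)
Bit 6: prefix='011' -> emit 'b', reset
Bit 7: prefix='1' -> emit 'i', reset
Bit 8: prefix='0' (no match yet)
Bit 9: prefix='01' (no match yet)
Bit 10: prefix='011' -> emit 'b', reset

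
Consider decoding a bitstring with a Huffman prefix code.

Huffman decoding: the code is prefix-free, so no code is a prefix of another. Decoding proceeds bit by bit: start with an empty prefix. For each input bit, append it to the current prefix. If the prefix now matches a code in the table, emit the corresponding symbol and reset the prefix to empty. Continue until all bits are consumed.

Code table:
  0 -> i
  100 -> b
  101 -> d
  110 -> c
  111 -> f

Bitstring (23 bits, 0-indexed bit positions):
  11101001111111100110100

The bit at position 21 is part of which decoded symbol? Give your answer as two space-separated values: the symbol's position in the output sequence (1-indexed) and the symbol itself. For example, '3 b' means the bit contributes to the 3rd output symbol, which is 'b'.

Bit 0: prefix='1' (no match yet)
Bit 1: prefix='11' (no match yet)
Bit 2: prefix='111' -> emit 'f', reset
Bit 3: prefix='0' -> emit 'i', reset
Bit 4: prefix='1' (no match yet)
Bit 5: prefix='10' (no match yet)
Bit 6: prefix='100' -> emit 'b', reset
Bit 7: prefix='1' (no match yet)
Bit 8: prefix='11' (no match yet)
Bit 9: prefix='111' -> emit 'f', reset
Bit 10: prefix='1' (no match yet)
Bit 11: prefix='11' (no match yet)
Bit 12: prefix='111' -> emit 'f', reset
Bit 13: prefix='1' (no match yet)
Bit 14: prefix='11' (no match yet)
Bit 15: prefix='110' -> emit 'c', reset
Bit 16: prefix='0' -> emit 'i', reset
Bit 17: prefix='1' (no match yet)
Bit 18: prefix='11' (no match yet)
Bit 19: prefix='110' -> emit 'c', reset
Bit 20: prefix='1' (no match yet)
Bit 21: prefix='10' (no match yet)
Bit 22: prefix='100' -> emit 'b', reset

Answer: 9 b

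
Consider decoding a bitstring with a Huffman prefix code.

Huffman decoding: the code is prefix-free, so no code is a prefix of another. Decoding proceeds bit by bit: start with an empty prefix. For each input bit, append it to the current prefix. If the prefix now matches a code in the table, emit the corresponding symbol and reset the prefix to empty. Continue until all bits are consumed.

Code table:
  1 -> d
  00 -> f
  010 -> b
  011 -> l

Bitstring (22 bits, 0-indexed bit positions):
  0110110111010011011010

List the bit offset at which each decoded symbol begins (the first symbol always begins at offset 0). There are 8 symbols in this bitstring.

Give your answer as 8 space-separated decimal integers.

Bit 0: prefix='0' (no match yet)
Bit 1: prefix='01' (no match yet)
Bit 2: prefix='011' -> emit 'l', reset
Bit 3: prefix='0' (no match yet)
Bit 4: prefix='01' (no match yet)
Bit 5: prefix='011' -> emit 'l', reset
Bit 6: prefix='0' (no match yet)
Bit 7: prefix='01' (no match yet)
Bit 8: prefix='011' -> emit 'l', reset
Bit 9: prefix='1' -> emit 'd', reset
Bit 10: prefix='0' (no match yet)
Bit 11: prefix='01' (no match yet)
Bit 12: prefix='010' -> emit 'b', reset
Bit 13: prefix='0' (no match yet)
Bit 14: prefix='01' (no match yet)
Bit 15: prefix='011' -> emit 'l', reset
Bit 16: prefix='0' (no match yet)
Bit 17: prefix='01' (no match yet)
Bit 18: prefix='011' -> emit 'l', reset
Bit 19: prefix='0' (no match yet)
Bit 20: prefix='01' (no match yet)
Bit 21: prefix='010' -> emit 'b', reset

Answer: 0 3 6 9 10 13 16 19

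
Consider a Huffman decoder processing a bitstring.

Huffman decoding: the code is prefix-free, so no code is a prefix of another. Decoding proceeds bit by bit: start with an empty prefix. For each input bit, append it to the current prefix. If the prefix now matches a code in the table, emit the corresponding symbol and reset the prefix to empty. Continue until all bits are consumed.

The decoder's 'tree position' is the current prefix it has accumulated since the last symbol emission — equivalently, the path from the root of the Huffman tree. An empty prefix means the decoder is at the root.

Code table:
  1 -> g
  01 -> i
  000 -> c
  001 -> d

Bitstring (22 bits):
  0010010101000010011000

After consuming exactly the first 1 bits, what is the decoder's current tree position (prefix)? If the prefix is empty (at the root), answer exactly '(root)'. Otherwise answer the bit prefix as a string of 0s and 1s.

Bit 0: prefix='0' (no match yet)

Answer: 0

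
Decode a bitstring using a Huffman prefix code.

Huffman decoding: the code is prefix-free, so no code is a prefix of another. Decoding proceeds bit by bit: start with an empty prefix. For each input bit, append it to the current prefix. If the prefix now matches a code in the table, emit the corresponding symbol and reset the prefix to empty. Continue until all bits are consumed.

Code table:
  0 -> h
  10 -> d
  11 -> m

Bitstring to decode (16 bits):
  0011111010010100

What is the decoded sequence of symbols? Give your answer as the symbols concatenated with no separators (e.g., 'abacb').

Answer: hhmmddhddh

Derivation:
Bit 0: prefix='0' -> emit 'h', reset
Bit 1: prefix='0' -> emit 'h', reset
Bit 2: prefix='1' (no match yet)
Bit 3: prefix='11' -> emit 'm', reset
Bit 4: prefix='1' (no match yet)
Bit 5: prefix='11' -> emit 'm', reset
Bit 6: prefix='1' (no match yet)
Bit 7: prefix='10' -> emit 'd', reset
Bit 8: prefix='1' (no match yet)
Bit 9: prefix='10' -> emit 'd', reset
Bit 10: prefix='0' -> emit 'h', reset
Bit 11: prefix='1' (no match yet)
Bit 12: prefix='10' -> emit 'd', reset
Bit 13: prefix='1' (no match yet)
Bit 14: prefix='10' -> emit 'd', reset
Bit 15: prefix='0' -> emit 'h', reset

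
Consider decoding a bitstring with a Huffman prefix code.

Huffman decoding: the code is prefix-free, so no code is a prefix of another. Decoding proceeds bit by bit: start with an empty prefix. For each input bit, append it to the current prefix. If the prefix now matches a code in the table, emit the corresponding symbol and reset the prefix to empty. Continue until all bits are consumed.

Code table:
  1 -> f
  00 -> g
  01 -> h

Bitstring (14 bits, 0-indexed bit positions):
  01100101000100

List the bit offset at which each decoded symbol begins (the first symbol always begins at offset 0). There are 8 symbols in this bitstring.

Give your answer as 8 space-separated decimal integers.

Bit 0: prefix='0' (no match yet)
Bit 1: prefix='01' -> emit 'h', reset
Bit 2: prefix='1' -> emit 'f', reset
Bit 3: prefix='0' (no match yet)
Bit 4: prefix='00' -> emit 'g', reset
Bit 5: prefix='1' -> emit 'f', reset
Bit 6: prefix='0' (no match yet)
Bit 7: prefix='01' -> emit 'h', reset
Bit 8: prefix='0' (no match yet)
Bit 9: prefix='00' -> emit 'g', reset
Bit 10: prefix='0' (no match yet)
Bit 11: prefix='01' -> emit 'h', reset
Bit 12: prefix='0' (no match yet)
Bit 13: prefix='00' -> emit 'g', reset

Answer: 0 2 3 5 6 8 10 12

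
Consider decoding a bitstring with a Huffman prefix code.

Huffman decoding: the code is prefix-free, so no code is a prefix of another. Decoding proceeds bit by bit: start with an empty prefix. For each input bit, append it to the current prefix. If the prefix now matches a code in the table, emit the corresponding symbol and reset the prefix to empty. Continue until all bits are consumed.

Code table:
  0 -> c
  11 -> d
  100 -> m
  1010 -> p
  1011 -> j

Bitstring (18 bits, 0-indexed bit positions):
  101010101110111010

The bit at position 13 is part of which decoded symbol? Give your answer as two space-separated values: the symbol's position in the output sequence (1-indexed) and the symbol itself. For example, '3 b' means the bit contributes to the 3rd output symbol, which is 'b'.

Answer: 4 j

Derivation:
Bit 0: prefix='1' (no match yet)
Bit 1: prefix='10' (no match yet)
Bit 2: prefix='101' (no match yet)
Bit 3: prefix='1010' -> emit 'p', reset
Bit 4: prefix='1' (no match yet)
Bit 5: prefix='10' (no match yet)
Bit 6: prefix='101' (no match yet)
Bit 7: prefix='1010' -> emit 'p', reset
Bit 8: prefix='1' (no match yet)
Bit 9: prefix='11' -> emit 'd', reset
Bit 10: prefix='1' (no match yet)
Bit 11: prefix='10' (no match yet)
Bit 12: prefix='101' (no match yet)
Bit 13: prefix='1011' -> emit 'j', reset
Bit 14: prefix='1' (no match yet)
Bit 15: prefix='10' (no match yet)
Bit 16: prefix='101' (no match yet)
Bit 17: prefix='1010' -> emit 'p', reset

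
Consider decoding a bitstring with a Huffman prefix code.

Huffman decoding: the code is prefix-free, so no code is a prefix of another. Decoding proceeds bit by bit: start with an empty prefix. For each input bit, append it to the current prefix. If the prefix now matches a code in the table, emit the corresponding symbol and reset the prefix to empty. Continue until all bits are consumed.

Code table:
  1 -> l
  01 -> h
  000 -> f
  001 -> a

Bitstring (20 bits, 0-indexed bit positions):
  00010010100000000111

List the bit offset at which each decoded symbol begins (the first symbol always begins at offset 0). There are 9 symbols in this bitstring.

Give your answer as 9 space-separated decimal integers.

Bit 0: prefix='0' (no match yet)
Bit 1: prefix='00' (no match yet)
Bit 2: prefix='000' -> emit 'f', reset
Bit 3: prefix='1' -> emit 'l', reset
Bit 4: prefix='0' (no match yet)
Bit 5: prefix='00' (no match yet)
Bit 6: prefix='001' -> emit 'a', reset
Bit 7: prefix='0' (no match yet)
Bit 8: prefix='01' -> emit 'h', reset
Bit 9: prefix='0' (no match yet)
Bit 10: prefix='00' (no match yet)
Bit 11: prefix='000' -> emit 'f', reset
Bit 12: prefix='0' (no match yet)
Bit 13: prefix='00' (no match yet)
Bit 14: prefix='000' -> emit 'f', reset
Bit 15: prefix='0' (no match yet)
Bit 16: prefix='00' (no match yet)
Bit 17: prefix='001' -> emit 'a', reset
Bit 18: prefix='1' -> emit 'l', reset
Bit 19: prefix='1' -> emit 'l', reset

Answer: 0 3 4 7 9 12 15 18 19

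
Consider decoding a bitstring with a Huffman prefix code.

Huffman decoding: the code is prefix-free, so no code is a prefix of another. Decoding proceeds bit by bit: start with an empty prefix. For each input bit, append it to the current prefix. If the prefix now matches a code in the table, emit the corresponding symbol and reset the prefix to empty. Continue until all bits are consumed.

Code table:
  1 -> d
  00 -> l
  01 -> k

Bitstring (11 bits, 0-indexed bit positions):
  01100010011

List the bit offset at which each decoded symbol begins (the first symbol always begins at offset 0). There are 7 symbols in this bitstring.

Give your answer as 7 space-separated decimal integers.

Bit 0: prefix='0' (no match yet)
Bit 1: prefix='01' -> emit 'k', reset
Bit 2: prefix='1' -> emit 'd', reset
Bit 3: prefix='0' (no match yet)
Bit 4: prefix='00' -> emit 'l', reset
Bit 5: prefix='0' (no match yet)
Bit 6: prefix='01' -> emit 'k', reset
Bit 7: prefix='0' (no match yet)
Bit 8: prefix='00' -> emit 'l', reset
Bit 9: prefix='1' -> emit 'd', reset
Bit 10: prefix='1' -> emit 'd', reset

Answer: 0 2 3 5 7 9 10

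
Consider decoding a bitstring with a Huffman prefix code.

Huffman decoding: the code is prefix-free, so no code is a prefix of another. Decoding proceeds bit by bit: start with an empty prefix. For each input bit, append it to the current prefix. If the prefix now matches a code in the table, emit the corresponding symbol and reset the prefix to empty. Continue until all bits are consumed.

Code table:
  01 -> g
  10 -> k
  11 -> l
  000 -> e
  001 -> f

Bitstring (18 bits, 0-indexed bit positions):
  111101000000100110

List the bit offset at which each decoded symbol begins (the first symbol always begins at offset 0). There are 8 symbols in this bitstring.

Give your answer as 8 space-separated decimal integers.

Answer: 0 2 4 6 9 12 14 16

Derivation:
Bit 0: prefix='1' (no match yet)
Bit 1: prefix='11' -> emit 'l', reset
Bit 2: prefix='1' (no match yet)
Bit 3: prefix='11' -> emit 'l', reset
Bit 4: prefix='0' (no match yet)
Bit 5: prefix='01' -> emit 'g', reset
Bit 6: prefix='0' (no match yet)
Bit 7: prefix='00' (no match yet)
Bit 8: prefix='000' -> emit 'e', reset
Bit 9: prefix='0' (no match yet)
Bit 10: prefix='00' (no match yet)
Bit 11: prefix='000' -> emit 'e', reset
Bit 12: prefix='1' (no match yet)
Bit 13: prefix='10' -> emit 'k', reset
Bit 14: prefix='0' (no match yet)
Bit 15: prefix='01' -> emit 'g', reset
Bit 16: prefix='1' (no match yet)
Bit 17: prefix='10' -> emit 'k', reset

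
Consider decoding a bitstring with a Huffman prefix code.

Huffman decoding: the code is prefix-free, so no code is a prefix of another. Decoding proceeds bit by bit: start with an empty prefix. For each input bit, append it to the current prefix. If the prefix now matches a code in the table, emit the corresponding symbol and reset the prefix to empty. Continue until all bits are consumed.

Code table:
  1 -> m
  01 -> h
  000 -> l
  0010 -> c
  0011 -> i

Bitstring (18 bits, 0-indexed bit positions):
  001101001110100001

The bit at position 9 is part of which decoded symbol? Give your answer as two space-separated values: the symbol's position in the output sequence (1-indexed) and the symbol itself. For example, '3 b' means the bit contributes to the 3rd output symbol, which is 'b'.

Answer: 3 i

Derivation:
Bit 0: prefix='0' (no match yet)
Bit 1: prefix='00' (no match yet)
Bit 2: prefix='001' (no match yet)
Bit 3: prefix='0011' -> emit 'i', reset
Bit 4: prefix='0' (no match yet)
Bit 5: prefix='01' -> emit 'h', reset
Bit 6: prefix='0' (no match yet)
Bit 7: prefix='00' (no match yet)
Bit 8: prefix='001' (no match yet)
Bit 9: prefix='0011' -> emit 'i', reset
Bit 10: prefix='1' -> emit 'm', reset
Bit 11: prefix='0' (no match yet)
Bit 12: prefix='01' -> emit 'h', reset
Bit 13: prefix='0' (no match yet)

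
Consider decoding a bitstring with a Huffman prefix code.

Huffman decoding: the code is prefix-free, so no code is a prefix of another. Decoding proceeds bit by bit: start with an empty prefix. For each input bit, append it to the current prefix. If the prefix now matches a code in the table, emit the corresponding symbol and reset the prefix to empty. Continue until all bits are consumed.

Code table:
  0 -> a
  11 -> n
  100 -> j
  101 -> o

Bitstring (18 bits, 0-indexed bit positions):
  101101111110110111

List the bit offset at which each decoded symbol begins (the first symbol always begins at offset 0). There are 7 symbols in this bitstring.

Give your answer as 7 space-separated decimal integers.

Bit 0: prefix='1' (no match yet)
Bit 1: prefix='10' (no match yet)
Bit 2: prefix='101' -> emit 'o', reset
Bit 3: prefix='1' (no match yet)
Bit 4: prefix='10' (no match yet)
Bit 5: prefix='101' -> emit 'o', reset
Bit 6: prefix='1' (no match yet)
Bit 7: prefix='11' -> emit 'n', reset
Bit 8: prefix='1' (no match yet)
Bit 9: prefix='11' -> emit 'n', reset
Bit 10: prefix='1' (no match yet)
Bit 11: prefix='10' (no match yet)
Bit 12: prefix='101' -> emit 'o', reset
Bit 13: prefix='1' (no match yet)
Bit 14: prefix='10' (no match yet)
Bit 15: prefix='101' -> emit 'o', reset
Bit 16: prefix='1' (no match yet)
Bit 17: prefix='11' -> emit 'n', reset

Answer: 0 3 6 8 10 13 16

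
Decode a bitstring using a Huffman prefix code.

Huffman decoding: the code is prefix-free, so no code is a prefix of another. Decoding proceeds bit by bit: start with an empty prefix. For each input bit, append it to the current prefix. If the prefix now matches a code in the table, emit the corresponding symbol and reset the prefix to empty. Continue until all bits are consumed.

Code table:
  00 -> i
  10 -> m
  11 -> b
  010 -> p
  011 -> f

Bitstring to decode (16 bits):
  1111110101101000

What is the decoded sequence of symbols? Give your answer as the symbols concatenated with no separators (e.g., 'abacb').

Bit 0: prefix='1' (no match yet)
Bit 1: prefix='11' -> emit 'b', reset
Bit 2: prefix='1' (no match yet)
Bit 3: prefix='11' -> emit 'b', reset
Bit 4: prefix='1' (no match yet)
Bit 5: prefix='11' -> emit 'b', reset
Bit 6: prefix='0' (no match yet)
Bit 7: prefix='01' (no match yet)
Bit 8: prefix='010' -> emit 'p', reset
Bit 9: prefix='1' (no match yet)
Bit 10: prefix='11' -> emit 'b', reset
Bit 11: prefix='0' (no match yet)
Bit 12: prefix='01' (no match yet)
Bit 13: prefix='010' -> emit 'p', reset
Bit 14: prefix='0' (no match yet)
Bit 15: prefix='00' -> emit 'i', reset

Answer: bbbpbpi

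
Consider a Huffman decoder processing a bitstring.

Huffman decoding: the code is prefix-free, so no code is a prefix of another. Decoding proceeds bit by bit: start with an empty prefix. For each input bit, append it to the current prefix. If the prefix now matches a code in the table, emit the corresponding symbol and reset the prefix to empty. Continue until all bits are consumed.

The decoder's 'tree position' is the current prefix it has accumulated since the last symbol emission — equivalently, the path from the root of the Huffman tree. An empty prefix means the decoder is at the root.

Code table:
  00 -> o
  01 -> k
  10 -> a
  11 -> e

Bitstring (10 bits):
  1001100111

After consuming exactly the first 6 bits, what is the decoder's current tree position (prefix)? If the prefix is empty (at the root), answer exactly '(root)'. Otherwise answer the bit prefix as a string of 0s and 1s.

Answer: (root)

Derivation:
Bit 0: prefix='1' (no match yet)
Bit 1: prefix='10' -> emit 'a', reset
Bit 2: prefix='0' (no match yet)
Bit 3: prefix='01' -> emit 'k', reset
Bit 4: prefix='1' (no match yet)
Bit 5: prefix='10' -> emit 'a', reset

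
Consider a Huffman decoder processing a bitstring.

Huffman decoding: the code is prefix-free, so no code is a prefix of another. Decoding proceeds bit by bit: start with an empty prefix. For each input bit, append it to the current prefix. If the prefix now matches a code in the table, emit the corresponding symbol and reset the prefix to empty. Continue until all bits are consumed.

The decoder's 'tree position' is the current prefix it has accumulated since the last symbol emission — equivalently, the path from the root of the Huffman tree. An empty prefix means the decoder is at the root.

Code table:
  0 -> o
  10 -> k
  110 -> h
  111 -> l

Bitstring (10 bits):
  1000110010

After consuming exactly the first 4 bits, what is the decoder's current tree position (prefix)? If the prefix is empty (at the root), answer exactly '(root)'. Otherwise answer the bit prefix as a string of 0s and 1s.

Answer: (root)

Derivation:
Bit 0: prefix='1' (no match yet)
Bit 1: prefix='10' -> emit 'k', reset
Bit 2: prefix='0' -> emit 'o', reset
Bit 3: prefix='0' -> emit 'o', reset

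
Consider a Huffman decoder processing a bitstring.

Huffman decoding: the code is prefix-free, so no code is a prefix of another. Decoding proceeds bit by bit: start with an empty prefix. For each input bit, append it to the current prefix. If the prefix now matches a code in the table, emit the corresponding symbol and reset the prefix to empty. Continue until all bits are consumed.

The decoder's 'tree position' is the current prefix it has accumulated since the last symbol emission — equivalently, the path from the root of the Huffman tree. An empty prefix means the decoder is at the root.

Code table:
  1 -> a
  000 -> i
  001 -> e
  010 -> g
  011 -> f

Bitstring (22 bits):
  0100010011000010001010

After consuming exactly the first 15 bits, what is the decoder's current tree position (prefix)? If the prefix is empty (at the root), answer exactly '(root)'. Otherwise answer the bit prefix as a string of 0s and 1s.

Answer: 01

Derivation:
Bit 0: prefix='0' (no match yet)
Bit 1: prefix='01' (no match yet)
Bit 2: prefix='010' -> emit 'g', reset
Bit 3: prefix='0' (no match yet)
Bit 4: prefix='00' (no match yet)
Bit 5: prefix='001' -> emit 'e', reset
Bit 6: prefix='0' (no match yet)
Bit 7: prefix='00' (no match yet)
Bit 8: prefix='001' -> emit 'e', reset
Bit 9: prefix='1' -> emit 'a', reset
Bit 10: prefix='0' (no match yet)
Bit 11: prefix='00' (no match yet)
Bit 12: prefix='000' -> emit 'i', reset
Bit 13: prefix='0' (no match yet)
Bit 14: prefix='01' (no match yet)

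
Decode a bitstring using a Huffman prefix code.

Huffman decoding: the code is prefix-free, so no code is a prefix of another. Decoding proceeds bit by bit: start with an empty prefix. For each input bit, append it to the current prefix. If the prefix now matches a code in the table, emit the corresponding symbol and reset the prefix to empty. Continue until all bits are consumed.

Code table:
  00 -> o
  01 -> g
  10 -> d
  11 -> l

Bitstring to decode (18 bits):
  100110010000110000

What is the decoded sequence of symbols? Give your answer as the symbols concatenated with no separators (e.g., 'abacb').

Answer: dgdgooloo

Derivation:
Bit 0: prefix='1' (no match yet)
Bit 1: prefix='10' -> emit 'd', reset
Bit 2: prefix='0' (no match yet)
Bit 3: prefix='01' -> emit 'g', reset
Bit 4: prefix='1' (no match yet)
Bit 5: prefix='10' -> emit 'd', reset
Bit 6: prefix='0' (no match yet)
Bit 7: prefix='01' -> emit 'g', reset
Bit 8: prefix='0' (no match yet)
Bit 9: prefix='00' -> emit 'o', reset
Bit 10: prefix='0' (no match yet)
Bit 11: prefix='00' -> emit 'o', reset
Bit 12: prefix='1' (no match yet)
Bit 13: prefix='11' -> emit 'l', reset
Bit 14: prefix='0' (no match yet)
Bit 15: prefix='00' -> emit 'o', reset
Bit 16: prefix='0' (no match yet)
Bit 17: prefix='00' -> emit 'o', reset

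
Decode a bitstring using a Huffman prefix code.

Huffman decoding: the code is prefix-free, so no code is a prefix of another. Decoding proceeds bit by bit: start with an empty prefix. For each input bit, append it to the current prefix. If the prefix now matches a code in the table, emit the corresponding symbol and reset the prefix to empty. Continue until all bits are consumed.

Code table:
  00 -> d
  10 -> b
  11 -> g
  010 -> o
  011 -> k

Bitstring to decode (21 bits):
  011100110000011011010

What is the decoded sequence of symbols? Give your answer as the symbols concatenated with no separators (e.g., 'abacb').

Answer: kbkddkko

Derivation:
Bit 0: prefix='0' (no match yet)
Bit 1: prefix='01' (no match yet)
Bit 2: prefix='011' -> emit 'k', reset
Bit 3: prefix='1' (no match yet)
Bit 4: prefix='10' -> emit 'b', reset
Bit 5: prefix='0' (no match yet)
Bit 6: prefix='01' (no match yet)
Bit 7: prefix='011' -> emit 'k', reset
Bit 8: prefix='0' (no match yet)
Bit 9: prefix='00' -> emit 'd', reset
Bit 10: prefix='0' (no match yet)
Bit 11: prefix='00' -> emit 'd', reset
Bit 12: prefix='0' (no match yet)
Bit 13: prefix='01' (no match yet)
Bit 14: prefix='011' -> emit 'k', reset
Bit 15: prefix='0' (no match yet)
Bit 16: prefix='01' (no match yet)
Bit 17: prefix='011' -> emit 'k', reset
Bit 18: prefix='0' (no match yet)
Bit 19: prefix='01' (no match yet)
Bit 20: prefix='010' -> emit 'o', reset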